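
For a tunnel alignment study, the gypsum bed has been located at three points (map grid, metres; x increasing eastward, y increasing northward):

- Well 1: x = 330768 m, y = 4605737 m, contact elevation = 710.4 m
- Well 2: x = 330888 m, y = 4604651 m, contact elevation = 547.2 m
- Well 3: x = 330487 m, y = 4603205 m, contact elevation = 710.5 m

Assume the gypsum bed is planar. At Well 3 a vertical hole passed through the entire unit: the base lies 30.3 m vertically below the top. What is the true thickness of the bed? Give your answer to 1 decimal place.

25.0 m

Two edge vectors: Well 1→Well 2 = (120, -1086, -163.2), Well 1→Well 3 = (-281, -2532, 0.1).
Normal n = (Well 1→Well 2) × (Well 1→Well 3) = (-413331, 45847.2, -609006).
So ∂z/∂x = −n_x/n_z = −0.67870 and ∂z/∂y = −n_y/n_z = 0.07528.
|∇z| = √(a²+b²) = 0.68286, so dip δ = arctan(0.68286) = 34.33°.
True thickness = vertical thickness × cos δ = 30.3 × cos 34.33° = 25.0 m.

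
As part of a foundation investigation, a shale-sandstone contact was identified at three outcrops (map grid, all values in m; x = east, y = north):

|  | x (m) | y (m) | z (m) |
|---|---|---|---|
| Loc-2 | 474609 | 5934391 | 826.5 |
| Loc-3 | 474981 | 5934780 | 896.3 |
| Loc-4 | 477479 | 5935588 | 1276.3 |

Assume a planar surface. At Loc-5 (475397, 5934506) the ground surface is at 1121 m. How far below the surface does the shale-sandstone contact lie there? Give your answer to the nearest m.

Two edge vectors: Loc-2→Loc-3 = (372, 389, 69.8), Loc-2→Loc-4 = (2870, 1197, 449.8).
Normal n = (Loc-2→Loc-3) × (Loc-2→Loc-4) = (91421.6, 33000.4, -671146).
So ∂z/∂x = −n_x/n_z = 0.13621716 and ∂z/∂y = −n_y/n_z = 0.04917023.
Intercept c from Loc-2: 826.5 − 64649.89 − 291795.34 = −355618.73.
At (475397, 5934506): z_contact = 64757.2 + 291801.0 − 355618.73 = 939.5 m.
Depth below ground = 1121 − 939.5 = 182 m.

182 m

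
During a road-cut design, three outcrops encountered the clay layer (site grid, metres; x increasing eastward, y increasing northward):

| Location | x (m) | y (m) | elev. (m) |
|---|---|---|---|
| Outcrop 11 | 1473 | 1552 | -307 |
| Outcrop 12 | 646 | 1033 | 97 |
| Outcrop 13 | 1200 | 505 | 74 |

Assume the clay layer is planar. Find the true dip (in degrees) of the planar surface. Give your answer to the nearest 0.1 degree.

22.8°

Two edge vectors: Outcrop 11→Outcrop 12 = (-827, -519, 404), Outcrop 11→Outcrop 13 = (-273, -1047, 381).
Normal n = (Outcrop 11→Outcrop 12) × (Outcrop 11→Outcrop 13) = (225249, 204795, 724182).
So ∂z/∂x = −n_x/n_z = −0.31104 and ∂z/∂y = −n_y/n_z = −0.28279.
Gradient magnitude |∇z| = √(a² + b²) = √(0.09675 + 0.07997) = 0.42038.
True dip = arctan(0.42038) = 22.8°, dipping toward NE (azimuth ≈ 048°).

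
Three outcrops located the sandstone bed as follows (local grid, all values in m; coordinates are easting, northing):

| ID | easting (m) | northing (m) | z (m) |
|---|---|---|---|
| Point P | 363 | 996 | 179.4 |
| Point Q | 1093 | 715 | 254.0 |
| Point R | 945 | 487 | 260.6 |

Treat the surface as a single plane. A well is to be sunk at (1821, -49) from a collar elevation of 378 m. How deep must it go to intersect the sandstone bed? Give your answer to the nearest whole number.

13 m

Two edge vectors: Point P→Point Q = (730, -281, 74.6), Point P→Point R = (582, -509, 81.2).
Normal n = (Point P→Point Q) × (Point P→Point R) = (15154.2, -15858.8, -208028).
So ∂z/∂easting = −n_x/n_z = 0.07285 and ∂z/∂northing = −n_y/n_z = −0.07623.
Intercept c from Point P: 179.4 − 26.44 + 75.93 = 228.89.
At (1821, -49): z_contact = 132.7 + 3.7 + 228.89 = 365.3 m.
Depth below ground = 378 − 365.3 = 13 m.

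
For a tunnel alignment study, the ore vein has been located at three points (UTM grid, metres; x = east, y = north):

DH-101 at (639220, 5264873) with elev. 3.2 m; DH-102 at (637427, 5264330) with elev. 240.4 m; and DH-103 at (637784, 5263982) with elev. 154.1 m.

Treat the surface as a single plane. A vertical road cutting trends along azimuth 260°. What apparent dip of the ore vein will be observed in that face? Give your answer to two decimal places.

8.02°

Two edge vectors: DH-101→DH-102 = (-1793, -543, 237.2), DH-101→DH-103 = (-1436, -891, 150.9).
Normal n = (DH-101→DH-102) × (DH-101→DH-103) = (129406.5, -70055.5, 817815).
So ∂z/∂x = −n_x/n_z = −0.15823 and ∂z/∂y = −n_y/n_z = 0.08566.
Unit vector along 260° is (sin 260°, cos 260°) = (-0.9848, -0.1736).
Slope in that direction = a·(-0.9848) + b·(-0.1736) = 0.14096.
Apparent dip = arctan|0.14096| = 8.02° (true dip is 10.2°, so apparent ≤ true as expected).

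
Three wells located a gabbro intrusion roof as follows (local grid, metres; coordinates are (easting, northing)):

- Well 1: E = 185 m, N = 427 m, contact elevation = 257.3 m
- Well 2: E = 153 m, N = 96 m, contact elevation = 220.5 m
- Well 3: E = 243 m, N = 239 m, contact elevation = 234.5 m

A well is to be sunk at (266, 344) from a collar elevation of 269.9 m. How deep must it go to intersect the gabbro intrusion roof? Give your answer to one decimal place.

24.0 m

Let the plane be z = a·E + b·N + c.
Well 2−Well 1: −32a − 331b = −36.8;  Well 3−Well 1: 58a − 188b = −22.8.
Solving gives a = −0.02492, b = 0.11359.
Then c = 257.3 − a·185 − b·427 = 213.41.
At (266, 344): z_contact = −6.63 + 39.07 + 213.41 = 245.85 m.
Depth below ground = 269.9 − 245.85 = 24.0 m.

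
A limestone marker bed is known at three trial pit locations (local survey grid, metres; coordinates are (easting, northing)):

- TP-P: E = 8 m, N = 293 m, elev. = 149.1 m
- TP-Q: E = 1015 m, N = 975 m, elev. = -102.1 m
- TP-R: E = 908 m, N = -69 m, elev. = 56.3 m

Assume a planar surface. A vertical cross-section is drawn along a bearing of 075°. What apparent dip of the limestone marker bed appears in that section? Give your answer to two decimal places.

Let the plane be z = a·E + b·N + c.
TP-Q−TP-P: 1007a + 682b = −251.2;  TP-R−TP-P: 900a − 362b = −92.8.
Solving gives a = −0.15764, b = −0.13557.
Unit vector along 075° is (sin 75°, cos 75°) = (0.9659, 0.2588).
Slope in that direction = a·(0.9659) + b·(0.2588) = −0.18736.
Apparent dip = arctan|0.18736| = 10.61° (true dip is 11.7°, so apparent ≤ true as expected).

10.61°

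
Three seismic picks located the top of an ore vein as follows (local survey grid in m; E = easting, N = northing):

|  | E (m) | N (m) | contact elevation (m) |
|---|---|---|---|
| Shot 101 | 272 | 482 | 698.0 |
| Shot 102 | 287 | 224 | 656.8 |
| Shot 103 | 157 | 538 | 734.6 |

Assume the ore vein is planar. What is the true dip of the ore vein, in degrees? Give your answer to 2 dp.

Let the plane be z = a·E + b·N + c.
Shot 102−Shot 101: 15a − 258b = −41.2;  Shot 103−Shot 101: −115a + 56b = 36.6.
Solving gives a = −0.24751, b = 0.14530.
Gradient magnitude |∇z| = √(a² + b²) = √(0.06126 + 0.02111) = 0.28700.
True dip = arctan(0.28700) = 16.01°, dipping toward ESE (azimuth ≈ 120°).

16.01°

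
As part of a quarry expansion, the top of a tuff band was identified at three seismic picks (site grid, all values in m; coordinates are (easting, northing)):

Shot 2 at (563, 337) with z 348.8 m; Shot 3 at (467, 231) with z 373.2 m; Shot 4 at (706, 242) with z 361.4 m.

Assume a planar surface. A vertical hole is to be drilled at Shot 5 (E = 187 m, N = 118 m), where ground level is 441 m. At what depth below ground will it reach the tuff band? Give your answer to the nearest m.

35 m

Two edge vectors: Shot 2→Shot 3 = (-96, -106, 24.4), Shot 2→Shot 4 = (143, -95, 12.6).
Normal n = (Shot 2→Shot 3) × (Shot 2→Shot 4) = (982.4, 4698.8, 24278).
So ∂z/∂E = −n_x/n_z = −0.04046 and ∂z/∂N = −n_y/n_z = −0.19354.
Intercept c from Shot 2: 348.8 + 22.78 + 65.22 = 436.81.
At (187, 118): z_contact = −7.6 − 22.8 + 436.81 = 406.4 m.
Depth below ground = 441 − 406.4 = 35 m.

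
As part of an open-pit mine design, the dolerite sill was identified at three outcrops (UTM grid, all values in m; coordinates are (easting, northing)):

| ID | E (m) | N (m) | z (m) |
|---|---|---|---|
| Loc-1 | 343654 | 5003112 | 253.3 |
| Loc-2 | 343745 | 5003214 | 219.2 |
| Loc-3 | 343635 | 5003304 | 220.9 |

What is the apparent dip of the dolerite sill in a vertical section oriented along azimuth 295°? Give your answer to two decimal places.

4.18°

Let the plane be z = a·E + b·N + c.
Loc-2−Loc-1: 91a + 102b = −34.1;  Loc-3−Loc-1: −19a + 192b = −32.4.
Solving gives a = −0.16705, b = −0.18528.
Unit vector along 295° is (sin 295°, cos 295°) = (-0.9063, 0.4226).
Slope in that direction = a·(-0.9063) + b·(0.4226) = 0.07309.
Apparent dip = arctan|0.07309| = 4.18° (true dip is 14.0°, so apparent ≤ true as expected).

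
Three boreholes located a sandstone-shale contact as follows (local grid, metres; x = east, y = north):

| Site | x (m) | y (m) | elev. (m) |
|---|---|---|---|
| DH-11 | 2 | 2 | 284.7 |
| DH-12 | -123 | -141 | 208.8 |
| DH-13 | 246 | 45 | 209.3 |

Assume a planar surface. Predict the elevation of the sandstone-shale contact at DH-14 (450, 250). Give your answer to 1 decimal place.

306.3 m

Two edge vectors: DH-11→DH-12 = (-125, -143, -75.9), DH-11→DH-13 = (244, 43, -75.4).
Normal n = (DH-11→DH-12) × (DH-11→DH-13) = (14045.9, -27944.6, 29517).
So ∂z/∂x = −n_x/n_z = −0.47586 and ∂z/∂y = −n_y/n_z = 0.94673.
Intercept c from DH-11: 284.7 + 0.95 − 1.89 = 283.76.
At (450, 250): z = −214.1 + 236.7 + 283.76 = 306.3 m.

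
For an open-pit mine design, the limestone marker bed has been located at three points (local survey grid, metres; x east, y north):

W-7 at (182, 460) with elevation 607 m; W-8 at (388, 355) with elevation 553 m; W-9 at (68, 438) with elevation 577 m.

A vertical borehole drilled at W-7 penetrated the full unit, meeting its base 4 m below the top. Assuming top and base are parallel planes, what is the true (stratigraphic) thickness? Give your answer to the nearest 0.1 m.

Let the plane be z = a·x + b·y + c.
W-8−W-7: 206a − 105b = −54;  W-9−W-7: −114a − 22b = −30.
Solving gives a = 0.11889, b = 0.74755.
|∇z| = √(a²+b²) = 0.75694, so dip δ = arctan(0.75694) = 37.12°.
True thickness = vertical thickness × cos δ = 4 × cos 37.12° = 3.2 m.

3.2 m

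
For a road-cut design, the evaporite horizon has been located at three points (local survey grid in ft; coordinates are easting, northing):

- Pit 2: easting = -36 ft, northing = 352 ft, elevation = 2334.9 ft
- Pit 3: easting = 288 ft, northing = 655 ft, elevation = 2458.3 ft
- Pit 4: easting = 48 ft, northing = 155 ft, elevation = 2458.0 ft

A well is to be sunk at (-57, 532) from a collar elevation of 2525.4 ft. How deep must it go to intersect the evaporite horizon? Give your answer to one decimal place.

Two edge vectors: Pit 2→Pit 3 = (324, 303, 123.4), Pit 2→Pit 4 = (84, -197, 123.1).
Normal n = (Pit 2→Pit 3) × (Pit 2→Pit 4) = (61609.1, -29518.8, -89280).
So ∂z/∂easting = −n_x/n_z = 0.69007 and ∂z/∂northing = −n_y/n_z = −0.33063.
Intercept c from Pit 2: 2334.9 + 24.84 + 116.38 = 2476.12.
At (-57, 532): z_contact = −39.33 − 175.90 + 2476.12 = 2260.89 ft.
Depth below ground = 2525.4 − 2260.89 = 264.5 ft.

264.5 ft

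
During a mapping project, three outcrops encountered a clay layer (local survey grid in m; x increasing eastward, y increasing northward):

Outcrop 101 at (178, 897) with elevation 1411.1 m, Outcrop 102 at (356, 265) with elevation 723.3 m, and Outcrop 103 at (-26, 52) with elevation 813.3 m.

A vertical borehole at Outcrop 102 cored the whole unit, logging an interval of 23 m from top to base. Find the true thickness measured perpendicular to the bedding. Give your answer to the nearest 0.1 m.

15.1 m

Two edge vectors: Outcrop 101→Outcrop 102 = (178, -632, -687.8), Outcrop 101→Outcrop 103 = (-204, -845, -597.8).
Normal n = (Outcrop 101→Outcrop 102) × (Outcrop 101→Outcrop 103) = (-203381.4, 246719.6, -279338).
So ∂z/∂x = −n_x/n_z = −0.72808 and ∂z/∂y = −n_y/n_z = 0.88323.
|∇z| = √(a²+b²) = 1.14464, so dip δ = arctan(1.14464) = 48.86°.
True thickness = vertical thickness × cos δ = 23 × cos 48.86° = 15.1 m.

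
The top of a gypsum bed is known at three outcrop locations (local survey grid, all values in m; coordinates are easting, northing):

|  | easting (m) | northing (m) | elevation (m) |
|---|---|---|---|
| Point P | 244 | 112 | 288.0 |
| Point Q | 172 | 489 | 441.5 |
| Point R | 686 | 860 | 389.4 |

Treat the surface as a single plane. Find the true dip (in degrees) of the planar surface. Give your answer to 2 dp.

25.95°

Let the plane be z = a·easting + b·northing + c.
Point Q−Point P: −72a + 377b = 153.5;  Point R−Point P: 442a + 748b = 101.4.
Solving gives a = −0.34736, b = 0.34082.
Gradient magnitude |∇z| = √(a² + b²) = √(0.12066 + 0.11616) = 0.48664.
True dip = arctan(0.48664) = 25.95°, dipping toward SE (azimuth ≈ 134°).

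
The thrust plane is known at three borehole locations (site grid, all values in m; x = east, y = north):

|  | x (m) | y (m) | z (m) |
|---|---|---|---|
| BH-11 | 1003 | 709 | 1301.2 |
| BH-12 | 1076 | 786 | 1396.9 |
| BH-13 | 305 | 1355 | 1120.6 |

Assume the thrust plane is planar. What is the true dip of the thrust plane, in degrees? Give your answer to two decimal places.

Let the plane be z = a·x + b·y + c.
BH-12−BH-11: 73a + 77b = 95.7;  BH-13−BH-11: −698a + 646b = −180.6.
Solving gives a = 0.75050, b = 0.53134.
Gradient magnitude |∇z| = √(a² + b²) = √(0.56325 + 0.28233) = 0.91955.
True dip = arctan(0.91955) = 42.60°, dipping toward SW (azimuth ≈ 235°).

42.60°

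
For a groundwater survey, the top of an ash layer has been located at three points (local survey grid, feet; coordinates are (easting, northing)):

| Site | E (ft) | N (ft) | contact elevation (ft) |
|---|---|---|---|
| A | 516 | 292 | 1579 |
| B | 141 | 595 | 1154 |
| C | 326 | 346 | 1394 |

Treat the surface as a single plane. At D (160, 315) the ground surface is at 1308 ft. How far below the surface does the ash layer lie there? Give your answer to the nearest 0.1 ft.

Let the plane be z = a·E + b·N + c.
B−A: −375a + 303b = −425;  C−A: −190a + 54b = −185.
Solving gives a = 0.88706, b = −0.30480.
Then c = 1579 − a·516 − b·292 = 1210.28.
At (160, 315): z_contact = 141.93 − 96.01 + 1210.28 = 1256.20 ft.
Depth below ground = 1308 − 1256.20 = 51.8 ft.

51.8 ft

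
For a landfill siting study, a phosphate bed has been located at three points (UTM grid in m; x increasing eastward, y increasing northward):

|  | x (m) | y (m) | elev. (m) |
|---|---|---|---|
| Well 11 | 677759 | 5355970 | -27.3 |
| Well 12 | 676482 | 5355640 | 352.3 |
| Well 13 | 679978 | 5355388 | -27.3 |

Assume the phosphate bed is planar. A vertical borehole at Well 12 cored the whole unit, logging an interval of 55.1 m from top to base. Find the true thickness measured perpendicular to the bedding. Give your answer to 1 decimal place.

Two edge vectors: Well 11→Well 12 = (-1277, -330, 379.6), Well 11→Well 13 = (2219, -582, 0).
Normal n = (Well 11→Well 12) × (Well 11→Well 13) = (220927.2, 842332.4, 1475484).
So ∂z/∂x = −n_x/n_z = −0.14973 and ∂z/∂y = −n_y/n_z = −0.57089.
|∇z| = √(a²+b²) = 0.59019, so dip δ = arctan(0.59019) = 30.55°.
True thickness = vertical thickness × cos δ = 55.1 × cos 30.55° = 47.5 m.

47.5 m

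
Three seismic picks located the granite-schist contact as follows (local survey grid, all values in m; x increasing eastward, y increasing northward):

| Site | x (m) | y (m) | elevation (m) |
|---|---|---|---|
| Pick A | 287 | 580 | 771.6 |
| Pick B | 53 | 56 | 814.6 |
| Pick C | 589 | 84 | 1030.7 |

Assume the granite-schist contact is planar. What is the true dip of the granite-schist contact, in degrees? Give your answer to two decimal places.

26.38°

Two edge vectors: Pick A→Pick B = (-234, -524, 43), Pick A→Pick C = (302, -496, 259.1).
Normal n = (Pick A→Pick B) × (Pick A→Pick C) = (-114440.4, 73615.4, 274312).
So ∂z/∂x = −n_x/n_z = 0.41719 and ∂z/∂y = −n_y/n_z = −0.26836.
Gradient magnitude |∇z| = √(a² + b²) = √(0.17405 + 0.07202) = 0.49605.
True dip = arctan(0.49605) = 26.38°, dipping toward WNW (azimuth ≈ 303°).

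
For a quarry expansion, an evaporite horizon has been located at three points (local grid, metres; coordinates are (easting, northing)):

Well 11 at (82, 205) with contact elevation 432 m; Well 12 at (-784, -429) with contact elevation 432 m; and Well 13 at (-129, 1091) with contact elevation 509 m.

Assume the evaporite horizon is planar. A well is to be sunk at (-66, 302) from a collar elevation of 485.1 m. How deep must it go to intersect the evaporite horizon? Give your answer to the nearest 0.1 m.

Two edge vectors: Well 11→Well 12 = (-866, -634, 0), Well 11→Well 13 = (-211, 886, 77).
Normal n = (Well 11→Well 12) × (Well 11→Well 13) = (-48818, 66682, -901050).
So ∂z/∂E = −n_x/n_z = −0.054179 and ∂z/∂N = −n_y/n_z = 0.074005.
Intercept c from Well 11: 432 + 4.44 − 15.17 = 421.27.
At (-66, 302): z_contact = 3.58 + 22.35 + 421.27 = 447.20 m.
Depth below ground = 485.1 − 447.20 = 37.9 m.

37.9 m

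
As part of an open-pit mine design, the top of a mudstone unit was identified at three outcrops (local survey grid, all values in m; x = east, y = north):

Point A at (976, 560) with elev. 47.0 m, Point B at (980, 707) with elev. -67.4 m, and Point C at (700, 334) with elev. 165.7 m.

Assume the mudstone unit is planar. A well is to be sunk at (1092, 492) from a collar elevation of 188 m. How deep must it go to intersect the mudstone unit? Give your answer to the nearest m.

Let the plane be z = a·x + b·y + c.
Point B−Point A: 4a + 147b = −114.4;  Point C−Point A: −276a − 226b = 118.7.
Solving gives a = 0.21190, b = −0.78400.
Then c = 47 − a·976 − b·560 = 279.23.
At (1092, 492): z_contact = 231.4 − 385.7 + 279.23 = 124.9 m.
Depth below ground = 188 − 124.9 = 63 m.

63 m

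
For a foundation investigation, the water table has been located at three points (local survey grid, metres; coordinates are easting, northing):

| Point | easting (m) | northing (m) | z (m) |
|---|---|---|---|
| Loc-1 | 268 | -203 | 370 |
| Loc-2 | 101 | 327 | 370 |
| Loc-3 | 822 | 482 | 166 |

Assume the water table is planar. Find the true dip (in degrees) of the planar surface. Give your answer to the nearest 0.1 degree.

Let the plane be z = a·easting + b·northing + c.
Loc-2−Loc-1: −167a + 530b = 0;  Loc-3−Loc-1: 554a + 685b = −204.
Solving gives a = −0.26499, b = −0.08350.
Gradient magnitude |∇z| = √(a² + b²) = √(0.07022 + 0.00697) = 0.27783.
True dip = arctan(0.27783) = 15.5°, dipping toward ENE (azimuth ≈ 073°).

15.5°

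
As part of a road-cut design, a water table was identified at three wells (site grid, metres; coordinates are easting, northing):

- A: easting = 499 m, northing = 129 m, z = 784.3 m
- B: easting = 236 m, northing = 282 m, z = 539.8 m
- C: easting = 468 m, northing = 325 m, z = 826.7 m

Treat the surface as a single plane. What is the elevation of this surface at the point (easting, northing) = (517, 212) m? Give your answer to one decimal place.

Let the plane be z = a·easting + b·northing + c.
B−A: −263a + 153b = −244.5;  C−A: −31a + 196b = 42.4.
Solving gives a = 1.16247, b = 0.40019.
Then c = 784.3 − a·499 − b·129 = 152.61.
At (517, 212): z = 601.0 + 84.8 + 152.61 = 838.4 m.

838.4 m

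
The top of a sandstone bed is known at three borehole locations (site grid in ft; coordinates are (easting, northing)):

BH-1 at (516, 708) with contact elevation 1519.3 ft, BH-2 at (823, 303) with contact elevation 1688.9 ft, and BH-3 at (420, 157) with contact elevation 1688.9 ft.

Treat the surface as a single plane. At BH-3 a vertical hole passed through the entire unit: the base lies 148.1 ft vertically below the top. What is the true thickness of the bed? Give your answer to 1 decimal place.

Two edge vectors: BH-1→BH-2 = (307, -405, 169.6), BH-1→BH-3 = (-96, -551, 169.6).
Normal n = (BH-1→BH-2) × (BH-1→BH-3) = (24761.6, -68348.8, -208037).
So ∂z/∂E = −n_x/n_z = 0.11902 and ∂z/∂N = −n_y/n_z = −0.32854.
|∇z| = √(a²+b²) = 0.34944, so dip δ = arctan(0.34944) = 19.26°.
True thickness = vertical thickness × cos δ = 148.1 × cos 19.26° = 139.8 ft.

139.8 ft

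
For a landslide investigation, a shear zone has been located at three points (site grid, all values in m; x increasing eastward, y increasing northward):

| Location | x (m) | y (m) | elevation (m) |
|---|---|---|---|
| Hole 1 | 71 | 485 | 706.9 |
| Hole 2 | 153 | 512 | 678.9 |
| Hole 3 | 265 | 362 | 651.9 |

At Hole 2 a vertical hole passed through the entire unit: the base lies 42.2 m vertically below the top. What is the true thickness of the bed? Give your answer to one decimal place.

Let the plane be z = a·x + b·y + c.
Hole 2−Hole 1: 82a + 27b = −28;  Hole 3−Hole 1: 194a − 123b = −55.
Solving gives a = −0.32165, b = −0.06017.
|∇z| = √(a²+b²) = 0.32723, so dip δ = arctan(0.32723) = 18.12°.
True thickness = vertical thickness × cos δ = 42.2 × cos 18.12° = 40.1 m.

40.1 m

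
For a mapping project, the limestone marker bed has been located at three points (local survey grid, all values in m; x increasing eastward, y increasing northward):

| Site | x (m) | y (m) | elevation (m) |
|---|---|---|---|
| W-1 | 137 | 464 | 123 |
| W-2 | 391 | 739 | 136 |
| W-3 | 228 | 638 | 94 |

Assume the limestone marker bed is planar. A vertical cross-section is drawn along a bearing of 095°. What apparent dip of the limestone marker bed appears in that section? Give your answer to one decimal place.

Let the plane be z = a·x + b·y + c.
W-2−W-1: 254a + 275b = 13;  W-3−W-1: 91a + 174b = −29.
Solving gives a = 0.53398, b = −0.44593.
Unit vector along 095° is (sin 95°, cos 95°) = (0.9962, -0.0872).
Slope in that direction = a·(0.9962) + b·(-0.0872) = 0.57082.
Apparent dip = arctan|0.57082| = 29.7° (true dip is 34.8°, so apparent ≤ true as expected).

29.7°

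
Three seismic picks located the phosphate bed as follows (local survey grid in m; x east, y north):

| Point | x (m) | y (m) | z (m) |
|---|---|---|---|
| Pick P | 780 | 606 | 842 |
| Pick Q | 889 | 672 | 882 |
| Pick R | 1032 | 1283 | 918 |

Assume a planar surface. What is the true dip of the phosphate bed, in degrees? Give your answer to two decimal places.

21.17°

Two edge vectors: Pick P→Pick Q = (109, 66, 40), Pick P→Pick R = (252, 677, 76).
Normal n = (Pick P→Pick Q) × (Pick P→Pick R) = (-22064, 1796, 57161).
So ∂z/∂x = −n_x/n_z = 0.38600 and ∂z/∂y = −n_y/n_z = −0.03142.
Gradient magnitude |∇z| = √(a² + b²) = √(0.14899 + 0.00099) = 0.38727.
True dip = arctan(0.38727) = 21.17°, dipping toward W (azimuth ≈ 275°).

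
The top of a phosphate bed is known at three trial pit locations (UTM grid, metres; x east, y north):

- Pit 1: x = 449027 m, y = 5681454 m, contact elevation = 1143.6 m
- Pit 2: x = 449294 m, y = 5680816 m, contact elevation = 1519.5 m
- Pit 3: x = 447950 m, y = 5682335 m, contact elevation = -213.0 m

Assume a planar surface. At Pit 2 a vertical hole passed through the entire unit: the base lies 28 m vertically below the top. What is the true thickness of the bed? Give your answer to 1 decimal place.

Two edge vectors: Pit 1→Pit 2 = (267, -638, 375.9), Pit 1→Pit 3 = (-1077, 881, -1356.6).
Normal n = (Pit 1→Pit 2) × (Pit 1→Pit 3) = (534342.9, -42632.1, -451899).
So ∂z/∂x = −n_x/n_z = 1.18244 and ∂z/∂y = −n_y/n_z = −0.09434.
|∇z| = √(a²+b²) = 1.18620, so dip δ = arctan(1.18620) = 49.87°.
True thickness = vertical thickness × cos δ = 28 × cos 49.87° = 18.0 m.

18.0 m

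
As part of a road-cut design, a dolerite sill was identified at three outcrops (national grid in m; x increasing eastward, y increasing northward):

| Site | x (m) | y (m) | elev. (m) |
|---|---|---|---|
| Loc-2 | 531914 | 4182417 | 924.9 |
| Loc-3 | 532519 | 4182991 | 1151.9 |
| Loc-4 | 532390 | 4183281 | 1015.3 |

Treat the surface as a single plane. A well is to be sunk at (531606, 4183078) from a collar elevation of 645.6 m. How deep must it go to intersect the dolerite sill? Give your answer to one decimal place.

40.1 m

Two edge vectors: Loc-2→Loc-3 = (605, 574, 227), Loc-2→Loc-4 = (476, 864, 90.4).
Normal n = (Loc-2→Loc-3) × (Loc-2→Loc-4) = (-144238.4, 53360, 249496).
So ∂z/∂x = −n_x/n_z = 0.578119088 and ∂z/∂y = −n_y/n_z = −0.213871164.
Intercept c from Loc-2: 924.9 − 307509.64 + 894498.39 = 587913.66.
At (531606, 4183078): z_contact = 307331.58 − 894639.76 + 587913.66 = 605.47 m.
Depth below ground = 645.6 − 605.47 = 40.1 m.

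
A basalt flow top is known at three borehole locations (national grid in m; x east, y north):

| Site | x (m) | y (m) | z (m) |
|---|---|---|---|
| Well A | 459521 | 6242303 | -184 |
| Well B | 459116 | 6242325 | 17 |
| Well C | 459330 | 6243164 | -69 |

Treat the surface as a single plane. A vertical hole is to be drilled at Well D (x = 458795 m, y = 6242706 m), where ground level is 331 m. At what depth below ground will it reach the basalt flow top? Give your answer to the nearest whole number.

146 m

Let the plane be z = a·x + b·y + c.
Well B−Well A: −405a + 22b = 201;  Well C−Well A: −191a + 861b = 115.
Solving gives a = −0.49500585, b = 0.02375596.
Then c = -184 − a·459521 − b·6242303 = 78989.67.
At (458795, 6242706): z_contact = −227106.2 + 148301.5 + 78989.67 = 184.9 m.
Depth below ground = 331 − 184.9 = 146 m.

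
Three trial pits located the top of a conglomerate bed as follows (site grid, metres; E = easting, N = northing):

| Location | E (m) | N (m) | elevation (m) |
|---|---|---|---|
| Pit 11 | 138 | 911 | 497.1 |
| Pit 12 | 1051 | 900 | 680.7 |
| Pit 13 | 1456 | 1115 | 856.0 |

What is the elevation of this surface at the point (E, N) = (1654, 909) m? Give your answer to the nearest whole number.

Two edge vectors: Pit 11→Pit 12 = (913, -11, 183.6), Pit 11→Pit 13 = (1318, 204, 358.9).
Normal n = (Pit 11→Pit 12) × (Pit 11→Pit 13) = (-41402.3, -85690.9, 200750).
So ∂z/∂E = −n_x/n_z = 0.20624 and ∂z/∂N = −n_y/n_z = 0.42685.
Intercept c from Pit 11: 497.1 − 28.46 − 388.86 = 79.78.
At (1654, 909): z = 341.1 + 388.0 + 79.78 = 808.9 m.

809 m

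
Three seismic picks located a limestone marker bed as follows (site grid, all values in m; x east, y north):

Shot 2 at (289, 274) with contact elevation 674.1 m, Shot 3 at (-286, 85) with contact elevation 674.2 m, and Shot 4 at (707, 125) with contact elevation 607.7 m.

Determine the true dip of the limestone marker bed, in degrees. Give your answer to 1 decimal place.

Let the plane be z = a·x + b·y + c.
Shot 3−Shot 2: −575a − 189b = 0.1;  Shot 4−Shot 2: 418a − 149b = −66.4.
Solving gives a = −0.07630, b = 0.23159.
Gradient magnitude |∇z| = √(a² + b²) = √(0.00582 + 0.05364) = 0.24384.
True dip = arctan(0.24384) = 13.7°, dipping toward SSE (azimuth ≈ 162°).

13.7°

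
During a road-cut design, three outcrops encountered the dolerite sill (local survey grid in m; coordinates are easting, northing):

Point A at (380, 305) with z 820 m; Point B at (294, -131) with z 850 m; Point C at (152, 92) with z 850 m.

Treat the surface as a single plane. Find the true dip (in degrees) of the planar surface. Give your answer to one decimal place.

Two edge vectors: Point A→Point B = (-86, -436, 30), Point A→Point C = (-228, -213, 30).
Normal n = (Point A→Point B) × (Point A→Point C) = (-6690, -4260, -81090).
So ∂z/∂easting = −n_x/n_z = −0.08250 and ∂z/∂northing = −n_y/n_z = −0.05253.
Gradient magnitude |∇z| = √(a² + b²) = √(0.00681 + 0.00276) = 0.09781.
True dip = arctan(0.09781) = 5.6°, dipping toward ENE (azimuth ≈ 058°).

5.6°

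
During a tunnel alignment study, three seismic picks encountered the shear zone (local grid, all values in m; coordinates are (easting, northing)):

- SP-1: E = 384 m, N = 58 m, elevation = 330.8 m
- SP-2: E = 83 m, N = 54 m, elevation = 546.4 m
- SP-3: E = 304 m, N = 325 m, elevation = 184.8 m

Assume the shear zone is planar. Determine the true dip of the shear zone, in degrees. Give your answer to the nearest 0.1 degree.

Let the plane be z = a·E + b·N + c.
SP-2−SP-1: −301a − 4b = 215.6;  SP-3−SP-1: −80a + 267b = −146.
Solving gives a = −0.70620, b = −0.75841.
Gradient magnitude |∇z| = √(a² + b²) = √(0.49872 + 0.57519) = 1.03630.
True dip = arctan(1.03630) = 46.0°, dipping toward NE (azimuth ≈ 043°).

46.0°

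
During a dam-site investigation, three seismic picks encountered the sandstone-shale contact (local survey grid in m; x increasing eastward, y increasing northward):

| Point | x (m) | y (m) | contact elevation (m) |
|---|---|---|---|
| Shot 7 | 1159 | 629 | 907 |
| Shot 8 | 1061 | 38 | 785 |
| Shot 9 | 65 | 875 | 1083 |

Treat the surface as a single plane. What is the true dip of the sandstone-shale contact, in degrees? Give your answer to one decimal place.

Two edge vectors: Shot 7→Shot 8 = (-98, -591, -122), Shot 7→Shot 9 = (-1094, 246, 176).
Normal n = (Shot 7→Shot 8) × (Shot 7→Shot 9) = (-74004, 150716, -670662).
So ∂z/∂x = −n_x/n_z = −0.11034 and ∂z/∂y = −n_y/n_z = 0.22473.
Gradient magnitude |∇z| = √(a² + b²) = √(0.01218 + 0.05050) = 0.25036.
True dip = arctan(0.25036) = 14.1°, dipping toward SSE (azimuth ≈ 154°).

14.1°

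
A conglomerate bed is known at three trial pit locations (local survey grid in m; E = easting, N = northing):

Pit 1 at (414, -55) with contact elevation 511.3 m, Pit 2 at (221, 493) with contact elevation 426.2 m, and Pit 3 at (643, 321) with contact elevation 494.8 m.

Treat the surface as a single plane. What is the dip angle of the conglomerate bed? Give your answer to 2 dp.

Let the plane be z = a·E + b·N + c.
Pit 2−Pit 1: −193a + 548b = −85.1;  Pit 3−Pit 1: 229a + 376b = −16.5.
Solving gives a = 0.11590, b = −0.11447.
Gradient magnitude |∇z| = √(a² + b²) = √(0.01343 + 0.01310) = 0.16290.
True dip = arctan(0.16290) = 9.25°, dipping toward NW (azimuth ≈ 315°).

9.25°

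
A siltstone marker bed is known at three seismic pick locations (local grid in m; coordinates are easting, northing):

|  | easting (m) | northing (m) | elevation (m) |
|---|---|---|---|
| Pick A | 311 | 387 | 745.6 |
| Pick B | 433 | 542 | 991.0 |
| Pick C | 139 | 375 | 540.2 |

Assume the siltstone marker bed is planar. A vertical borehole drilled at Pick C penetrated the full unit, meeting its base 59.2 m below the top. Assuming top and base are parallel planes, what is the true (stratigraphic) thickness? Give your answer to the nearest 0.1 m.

Two edge vectors: Pick A→Pick B = (122, 155, 245.4), Pick A→Pick C = (-172, -12, -205.4).
Normal n = (Pick A→Pick B) × (Pick A→Pick C) = (-28892.2, -17150, 25196).
So ∂z/∂easting = −n_x/n_z = 1.14670 and ∂z/∂northing = −n_y/n_z = 0.68066.
|∇z| = √(a²+b²) = 1.33350, so dip δ = arctan(1.33350) = 53.13°.
True thickness = vertical thickness × cos δ = 59.2 × cos 53.13° = 35.5 m.

35.5 m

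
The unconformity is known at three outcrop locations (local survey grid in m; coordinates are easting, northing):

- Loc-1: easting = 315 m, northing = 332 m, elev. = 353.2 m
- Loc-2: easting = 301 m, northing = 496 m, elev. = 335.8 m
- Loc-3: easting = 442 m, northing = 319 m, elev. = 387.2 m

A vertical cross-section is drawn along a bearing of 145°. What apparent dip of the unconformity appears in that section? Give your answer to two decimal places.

Two edge vectors: Loc-1→Loc-2 = (-14, 164, -17.4), Loc-1→Loc-3 = (127, -13, 34).
Normal n = (Loc-1→Loc-2) × (Loc-1→Loc-3) = (5349.8, -1733.8, -20646).
So ∂z/∂easting = −n_x/n_z = 0.25912 and ∂z/∂northing = −n_y/n_z = −0.08398.
Unit vector along 145° is (sin 145°, cos 145°) = (0.5736, -0.8192).
Slope in that direction = a·(0.5736) + b·(-0.8192) = 0.21742.
Apparent dip = arctan|0.21742| = 12.27° (true dip is 15.2°, so apparent ≤ true as expected).

12.27°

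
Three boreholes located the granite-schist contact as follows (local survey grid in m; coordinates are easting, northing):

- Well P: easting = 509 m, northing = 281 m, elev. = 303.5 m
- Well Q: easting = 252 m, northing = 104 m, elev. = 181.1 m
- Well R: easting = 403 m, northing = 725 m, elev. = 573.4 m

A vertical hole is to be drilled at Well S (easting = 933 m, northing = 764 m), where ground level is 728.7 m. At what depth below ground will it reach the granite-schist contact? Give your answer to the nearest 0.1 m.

Let the plane be z = a·easting + b·northing + c.
Well Q−Well P: −257a − 177b = −122.4;  Well R−Well P: −106a + 444b = 269.9.
Solving gives a = 0.04947, b = 0.61969.
Then c = 303.5 − a·509 − b·281 = 104.18.
At (933, 764): z_contact = 46.16 + 473.45 + 104.18 = 623.79 m.
Depth below ground = 728.7 − 623.79 = 104.9 m.

104.9 m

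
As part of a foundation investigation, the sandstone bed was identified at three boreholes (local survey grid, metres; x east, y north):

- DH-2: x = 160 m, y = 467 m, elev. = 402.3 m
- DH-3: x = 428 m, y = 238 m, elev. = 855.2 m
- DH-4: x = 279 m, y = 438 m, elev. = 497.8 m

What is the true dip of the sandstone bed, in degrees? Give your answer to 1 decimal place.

Two edge vectors: DH-2→DH-3 = (268, -229, 452.9), DH-2→DH-4 = (119, -29, 95.5).
Normal n = (DH-2→DH-3) × (DH-2→DH-4) = (-8735.4, 28301.1, 19479).
So ∂z/∂x = −n_x/n_z = 0.44845 and ∂z/∂y = −n_y/n_z = −1.45290.
Gradient magnitude |∇z| = √(a² + b²) = √(0.20111 + 2.11093) = 1.52054.
True dip = arctan(1.52054) = 56.7°, dipping toward NNW (azimuth ≈ 343°).

56.7°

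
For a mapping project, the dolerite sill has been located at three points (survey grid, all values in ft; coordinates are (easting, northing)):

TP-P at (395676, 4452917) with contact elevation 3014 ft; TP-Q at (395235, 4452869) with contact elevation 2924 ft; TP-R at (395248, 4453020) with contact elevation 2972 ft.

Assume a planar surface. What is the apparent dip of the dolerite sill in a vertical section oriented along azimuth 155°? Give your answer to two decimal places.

11.44°

Two edge vectors: TP-P→TP-Q = (-441, -48, -90), TP-P→TP-R = (-428, 103, -42).
Normal n = (TP-P→TP-Q) × (TP-P→TP-R) = (11286, 19998, -65967).
So ∂z/∂E = −n_x/n_z = 0.17109 and ∂z/∂N = −n_y/n_z = 0.30315.
Unit vector along 155° is (sin 155°, cos 155°) = (0.4226, -0.9063).
Slope in that direction = a·(0.4226) + b·(-0.9063) = −0.20244.
Apparent dip = arctan|0.20244| = 11.44° (true dip is 19.2°, so apparent ≤ true as expected).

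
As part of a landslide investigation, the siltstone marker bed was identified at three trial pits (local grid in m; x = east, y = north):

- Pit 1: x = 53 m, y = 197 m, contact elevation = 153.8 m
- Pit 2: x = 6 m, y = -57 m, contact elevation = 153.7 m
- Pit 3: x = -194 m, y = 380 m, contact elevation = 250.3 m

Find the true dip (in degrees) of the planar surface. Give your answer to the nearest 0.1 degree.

19.3°

Let the plane be z = a·x + b·y + c.
Pit 2−Pit 1: −47a − 254b = −0.1;  Pit 3−Pit 1: −247a + 183b = 96.5.
Solving gives a = −0.34333, b = 0.06392.
Gradient magnitude |∇z| = √(a² + b²) = √(0.11787 + 0.00409) = 0.34923.
True dip = arctan(0.34923) = 19.3°, dipping toward E (azimuth ≈ 101°).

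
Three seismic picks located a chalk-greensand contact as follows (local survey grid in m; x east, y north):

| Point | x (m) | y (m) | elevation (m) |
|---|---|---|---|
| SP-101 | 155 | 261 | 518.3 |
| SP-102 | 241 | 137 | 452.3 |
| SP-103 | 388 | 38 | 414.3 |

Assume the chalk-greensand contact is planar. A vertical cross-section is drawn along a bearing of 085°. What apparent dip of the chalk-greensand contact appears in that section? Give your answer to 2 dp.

13.74°

Let the plane be z = a·x + b·y + c.
SP-102−SP-101: 86a − 124b = −66;  SP-103−SP-101: 233a − 223b = −104.
Solving gives a = 0.18756, b = 0.66234.
Unit vector along 085° is (sin 85°, cos 85°) = (0.9962, 0.0872).
Slope in that direction = a·(0.9962) + b·(0.0872) = 0.24458.
Apparent dip = arctan|0.24458| = 13.74° (true dip is 34.5°, so apparent ≤ true as expected).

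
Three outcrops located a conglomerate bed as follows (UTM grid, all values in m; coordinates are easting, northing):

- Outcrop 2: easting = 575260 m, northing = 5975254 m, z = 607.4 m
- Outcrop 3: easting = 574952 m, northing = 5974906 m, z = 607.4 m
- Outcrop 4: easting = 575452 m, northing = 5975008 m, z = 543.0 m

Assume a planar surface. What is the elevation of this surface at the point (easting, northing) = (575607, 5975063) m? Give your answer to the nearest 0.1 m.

Let the plane be z = a·easting + b·northing + c.
Outcrop 3−Outcrop 2: −308a − 348b = 0;  Outcrop 4−Outcrop 2: 192a − 246b = −64.4.
Solving gives a = −0.157178926, b = 0.139112383.
Then c = 607.4 − a·575260 − b·5975254 = −740205.67.
At (575607, 5975063): z = −90473.3 + 831205.3 − 740205.67 = 526.3 m.

526.3 m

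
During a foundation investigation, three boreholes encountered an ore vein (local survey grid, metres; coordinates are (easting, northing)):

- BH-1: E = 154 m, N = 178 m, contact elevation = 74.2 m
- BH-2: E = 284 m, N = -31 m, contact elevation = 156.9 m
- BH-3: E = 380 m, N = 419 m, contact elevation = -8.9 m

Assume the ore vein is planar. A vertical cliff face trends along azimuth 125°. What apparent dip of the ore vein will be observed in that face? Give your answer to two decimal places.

Two edge vectors: BH-1→BH-2 = (130, -209, 82.7), BH-1→BH-3 = (226, 241, -83.1).
Normal n = (BH-1→BH-2) × (BH-1→BH-3) = (-2562.8, 29493.2, 78564).
So ∂z/∂E = −n_x/n_z = 0.03262 and ∂z/∂N = −n_y/n_z = −0.37540.
Unit vector along 125° is (sin 125°, cos 125°) = (0.8192, -0.5736).
Slope in that direction = a·(0.8192) + b·(-0.5736) = 0.24204.
Apparent dip = arctan|0.24204| = 13.61° (true dip is 20.6°, so apparent ≤ true as expected).

13.61°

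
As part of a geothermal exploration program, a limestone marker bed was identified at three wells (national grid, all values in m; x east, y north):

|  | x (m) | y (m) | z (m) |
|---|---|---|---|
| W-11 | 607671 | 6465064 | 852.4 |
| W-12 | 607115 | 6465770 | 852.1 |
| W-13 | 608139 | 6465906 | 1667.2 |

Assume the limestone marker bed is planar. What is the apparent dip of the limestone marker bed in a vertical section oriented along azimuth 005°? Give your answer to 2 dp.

32.12°

Two edge vectors: W-11→W-12 = (-556, 706, -0.3), W-11→W-13 = (468, 842, 814.8).
Normal n = (W-11→W-12) × (W-11→W-13) = (575501.4, 452888.4, -798560).
So ∂z/∂x = −n_x/n_z = 0.72067 and ∂z/∂y = −n_y/n_z = 0.56713.
Unit vector along 005° is (sin 5°, cos 5°) = (0.0872, 0.9962).
Slope in that direction = a·(0.0872) + b·(0.9962) = 0.62778.
Apparent dip = arctan|0.62778| = 32.12° (true dip is 42.5°, so apparent ≤ true as expected).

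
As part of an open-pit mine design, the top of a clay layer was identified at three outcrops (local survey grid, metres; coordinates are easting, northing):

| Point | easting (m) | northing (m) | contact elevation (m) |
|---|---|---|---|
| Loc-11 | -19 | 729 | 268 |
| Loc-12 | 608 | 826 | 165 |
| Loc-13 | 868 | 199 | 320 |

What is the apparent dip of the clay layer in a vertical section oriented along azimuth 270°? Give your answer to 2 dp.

6.75°

Let the plane be z = a·easting + b·northing + c.
Loc-12−Loc-11: 627a + 97b = −103;  Loc-13−Loc-11: 887a − 530b = 52.
Solving gives a = −0.11843, b = −0.29632.
Unit vector along 270° is (sin 270°, cos 270°) = (-1.0000, -0.0000).
Slope in that direction = a·(-1.0000) + b·(-0.0000) = 0.11843.
Apparent dip = arctan|0.11843| = 6.75° (true dip is 17.7°, so apparent ≤ true as expected).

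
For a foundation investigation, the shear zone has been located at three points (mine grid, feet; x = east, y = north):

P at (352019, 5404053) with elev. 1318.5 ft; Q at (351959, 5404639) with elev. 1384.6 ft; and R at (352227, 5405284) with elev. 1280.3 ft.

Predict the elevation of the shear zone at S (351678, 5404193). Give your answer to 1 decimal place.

1507.4 ft

Two edge vectors: P→Q = (-60, 586, 66.1), P→R = (208, 1231, -38.2).
Normal n = (P→Q) × (P→R) = (-103754.3, 11456.8, -195748).
So ∂z/∂x = −n_x/n_z = −0.530040154 and ∂z/∂y = −n_y/n_z = 0.058528312.
Intercept c from P: 1318.5 + 186584.20 − 316290.10 = −128387.39.
At (351678, 5404193): z = −186403.5 + 316298.3 − 128387.39 = 1507.4 ft.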